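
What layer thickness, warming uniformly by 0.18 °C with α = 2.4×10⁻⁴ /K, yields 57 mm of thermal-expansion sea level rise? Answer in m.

1320 m

H = Δh/(αΔT) = 0.057 / (2.4×10⁻⁴ × 0.18) ≈ 1319 m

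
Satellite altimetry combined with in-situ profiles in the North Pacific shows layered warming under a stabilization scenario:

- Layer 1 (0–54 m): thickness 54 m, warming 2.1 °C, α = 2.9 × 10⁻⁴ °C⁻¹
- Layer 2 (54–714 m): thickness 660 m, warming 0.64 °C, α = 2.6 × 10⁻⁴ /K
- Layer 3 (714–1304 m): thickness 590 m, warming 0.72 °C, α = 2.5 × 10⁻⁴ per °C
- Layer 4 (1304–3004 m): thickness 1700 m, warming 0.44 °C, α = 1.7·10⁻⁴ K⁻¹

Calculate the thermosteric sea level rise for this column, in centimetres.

0–54 m: 54 × 2.9×10⁻⁴ × 2.1 = 0.032886 m
54–714 m: 0.64 × 660 × 2.6×10⁻⁴ = 0.109824 m
Layer 3: 2.5×10⁻⁴ × 590 × 0.72 = 0.10620 m
1700 × 0.44 × 1.7×10⁻⁴ = 0.12716 m
Δh = 0.032886 + 0.109824 + 0.10620 + 0.12716 = 0.37607 m ≈ 37.6 cm

Δh = 37.6 cm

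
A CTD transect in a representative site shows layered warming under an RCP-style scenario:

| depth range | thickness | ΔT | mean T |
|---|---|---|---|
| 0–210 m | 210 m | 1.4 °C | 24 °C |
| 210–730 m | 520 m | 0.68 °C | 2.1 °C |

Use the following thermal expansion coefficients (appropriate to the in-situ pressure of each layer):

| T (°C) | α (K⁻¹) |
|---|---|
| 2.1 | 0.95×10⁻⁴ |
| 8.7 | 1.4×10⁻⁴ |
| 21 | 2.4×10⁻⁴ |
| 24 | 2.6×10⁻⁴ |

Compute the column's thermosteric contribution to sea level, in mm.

110 mm of thermosteric rise

Layer 1 at 24 °C → α = 2.6×10⁻⁴ K⁻¹
Layer 2 at 2.1 °C → α = 0.95×10⁻⁴ K⁻¹
0–210 m: 2.6×10⁻⁴ × 1.4 × 210 = 0.07644 m
Layer 2: 0.95×10⁻⁴ × 520 × 0.68 = 0.033592 m
Δh = 0.07644 + 0.033592 = 0.110032 m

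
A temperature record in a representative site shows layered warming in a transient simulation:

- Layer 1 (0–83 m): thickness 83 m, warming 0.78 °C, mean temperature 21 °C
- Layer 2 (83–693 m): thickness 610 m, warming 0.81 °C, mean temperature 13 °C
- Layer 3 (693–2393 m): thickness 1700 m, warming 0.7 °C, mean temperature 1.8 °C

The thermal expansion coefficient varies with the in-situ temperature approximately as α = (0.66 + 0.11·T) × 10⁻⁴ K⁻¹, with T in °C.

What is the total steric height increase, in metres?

Layer 1: α = (0.66 + 0.11×21)×10⁻⁴ = 2.97×10⁻⁴ K⁻¹
Layer 2: α = (0.66 + 0.11×13)×10⁻⁴ = 2.09×10⁻⁴ K⁻¹
Layer 3: α = (0.66 + 0.11×1.8)×10⁻⁴ = 0.858×10⁻⁴ K⁻¹
Layer 1: 83 × 0.78 × 2.97×10⁻⁴ = 0.01922778 m
Layer 2: 2.09×10⁻⁴ × 610 × 0.81 = 0.1032669 m
693–2393 m: 0.7 × 0.858×10⁻⁴ × 1700 = 0.102102 m
Δh = 0.01922778 + 0.1032669 + 0.102102 = 0.22459668 m

0.22 m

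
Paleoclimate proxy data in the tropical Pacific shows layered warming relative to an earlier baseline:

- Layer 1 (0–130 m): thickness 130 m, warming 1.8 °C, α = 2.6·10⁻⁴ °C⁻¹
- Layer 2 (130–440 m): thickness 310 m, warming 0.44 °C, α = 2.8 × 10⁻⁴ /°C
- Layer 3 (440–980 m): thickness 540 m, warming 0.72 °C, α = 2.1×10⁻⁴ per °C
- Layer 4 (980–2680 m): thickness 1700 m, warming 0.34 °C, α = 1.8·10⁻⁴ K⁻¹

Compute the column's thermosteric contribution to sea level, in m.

Δh ≈ 0.28 m

Layer 1: 130 × 2.6×10⁻⁴ × 1.8 = 0.06084 m
310 × 0.44 × 2.8×10⁻⁴ = 0.038192 m
Layer 3: 2.1×10⁻⁴ × 540 × 0.72 = 0.081648 m
Layer 4: 1.8×10⁻⁴ × 0.34 × 1700 = 0.10404 m
Δh = 0.06084 + 0.038192 + 0.081648 + 0.10404 = 0.28472 m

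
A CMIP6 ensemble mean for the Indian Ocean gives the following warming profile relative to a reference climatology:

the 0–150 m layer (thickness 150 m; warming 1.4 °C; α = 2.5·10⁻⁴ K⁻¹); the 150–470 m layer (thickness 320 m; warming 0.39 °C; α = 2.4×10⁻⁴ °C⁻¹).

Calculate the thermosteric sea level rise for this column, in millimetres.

82.5 mm of thermosteric rise

1.4 × 150 × 2.5×10⁻⁴ = 0.05250 m
150–470 m: 320 × 0.39 × 2.4×10⁻⁴ = 0.029952 m
Δh = 0.05250 + 0.029952 = 0.082452 m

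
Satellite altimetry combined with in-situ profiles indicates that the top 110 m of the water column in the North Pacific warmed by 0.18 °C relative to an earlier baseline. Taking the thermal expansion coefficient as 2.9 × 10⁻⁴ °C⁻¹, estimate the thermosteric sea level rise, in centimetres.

0.574 cm

Δh = αΔT·H = 2.9×10⁻⁴ × 0.18 × 110 = 0.005742 m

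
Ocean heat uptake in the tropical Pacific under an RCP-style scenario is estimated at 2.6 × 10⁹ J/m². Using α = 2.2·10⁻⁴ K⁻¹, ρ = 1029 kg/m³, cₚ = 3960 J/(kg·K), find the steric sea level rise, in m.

Δh ≈ 0.140 m

Δh = αQ/(ρcₚ) = 2.2×10⁻⁴ × 2.6×10⁹ / (1029 × 3960) ≈ 0.14037 m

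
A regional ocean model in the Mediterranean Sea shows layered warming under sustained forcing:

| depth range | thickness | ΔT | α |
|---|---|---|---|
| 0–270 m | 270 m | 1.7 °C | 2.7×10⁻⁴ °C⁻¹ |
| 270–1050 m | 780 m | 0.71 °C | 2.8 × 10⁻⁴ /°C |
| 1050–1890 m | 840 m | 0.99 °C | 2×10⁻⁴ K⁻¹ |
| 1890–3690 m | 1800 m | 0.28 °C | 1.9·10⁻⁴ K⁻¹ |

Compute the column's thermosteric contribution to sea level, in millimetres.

0–270 m: 2.7×10⁻⁴ × 1.7 × 270 = 0.12393 m
270–1050 m: 0.71 × 2.8×10⁻⁴ × 780 = 0.155064 m
0.99 × 2×10⁻⁴ × 840 = 0.16632 m
1890–3690 m: 1800 × 0.28 × 1.9×10⁻⁴ = 0.09576 m
Δh = 0.12393 + 0.155064 + 0.16632 + 0.09576 = 0.541074 m ≈ 540 mm

540 mm of thermosteric rise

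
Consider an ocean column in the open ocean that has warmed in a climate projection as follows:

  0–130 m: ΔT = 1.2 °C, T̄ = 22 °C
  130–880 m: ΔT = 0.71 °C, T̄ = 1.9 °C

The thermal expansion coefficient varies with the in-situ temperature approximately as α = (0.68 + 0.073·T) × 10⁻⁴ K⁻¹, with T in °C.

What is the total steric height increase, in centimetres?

Δh = 7.93 cm

Layer 1: α = (0.68 + 0.073×22)×10⁻⁴ = 2.286×10⁻⁴ K⁻¹
Layer 2: α = (0.68 + 0.073×1.9)×10⁻⁴ = 0.8187×10⁻⁴ K⁻¹
Layer 1: 1.2 × 2.286×10⁻⁴ × 130 = 0.0356616 m
0.8187×10⁻⁴ × 750 × 0.71 = 0.043595775 m
Δh = 0.0356616 + 0.043595775 = 0.079257375 m ≈ 7.93 cm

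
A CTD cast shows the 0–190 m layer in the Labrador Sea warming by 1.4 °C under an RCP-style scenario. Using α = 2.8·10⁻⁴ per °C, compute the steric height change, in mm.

Δh = αΔT·H = 2.8×10⁻⁴ × 1.4 × 190 = 0.07448 m

about 74 mm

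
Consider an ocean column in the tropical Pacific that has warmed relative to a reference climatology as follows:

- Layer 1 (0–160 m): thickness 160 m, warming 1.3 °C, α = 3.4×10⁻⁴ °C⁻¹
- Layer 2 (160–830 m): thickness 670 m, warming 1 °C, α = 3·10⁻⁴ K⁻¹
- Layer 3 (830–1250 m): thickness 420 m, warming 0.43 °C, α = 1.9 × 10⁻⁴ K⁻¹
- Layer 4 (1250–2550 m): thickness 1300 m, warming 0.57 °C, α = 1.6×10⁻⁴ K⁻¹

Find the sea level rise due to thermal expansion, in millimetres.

Layer 1: 3.4×10⁻⁴ × 160 × 1.3 = 0.07072 m
Layer 2: 1 × 670 × 3×10⁻⁴ = 0.20100 m
1.9×10⁻⁴ × 420 × 0.43 = 0.034314 m
0.57 × 1300 × 1.6×10⁻⁴ = 0.11856 m
Δh = 0.07072 + 0.20100 + 0.034314 + 0.11856 = 0.424594 m

425 mm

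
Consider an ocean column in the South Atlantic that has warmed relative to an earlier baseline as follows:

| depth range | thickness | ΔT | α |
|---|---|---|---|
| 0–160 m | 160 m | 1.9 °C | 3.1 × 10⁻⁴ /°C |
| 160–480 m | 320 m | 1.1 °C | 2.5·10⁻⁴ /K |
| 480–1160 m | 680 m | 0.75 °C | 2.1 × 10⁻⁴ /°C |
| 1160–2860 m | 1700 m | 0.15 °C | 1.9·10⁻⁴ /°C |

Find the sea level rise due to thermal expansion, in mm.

1.9 × 3.1×10⁻⁴ × 160 = 0.09424 m
Layer 2: 2.5×10⁻⁴ × 320 × 1.1 = 0.08800 m
2.1×10⁻⁴ × 680 × 0.75 = 0.10710 m
1700 × 0.15 × 1.9×10⁻⁴ = 0.04845 m
Δh = 0.09424 + 0.08800 + 0.10710 + 0.04845 = 0.33779 m

about 340 mm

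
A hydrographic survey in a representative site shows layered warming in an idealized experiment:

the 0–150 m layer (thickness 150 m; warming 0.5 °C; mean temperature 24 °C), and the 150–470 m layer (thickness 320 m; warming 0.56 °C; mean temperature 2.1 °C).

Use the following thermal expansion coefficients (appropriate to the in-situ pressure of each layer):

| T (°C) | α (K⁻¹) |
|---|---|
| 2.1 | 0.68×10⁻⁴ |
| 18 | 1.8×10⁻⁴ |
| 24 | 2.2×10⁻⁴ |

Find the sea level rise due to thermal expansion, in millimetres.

Layer 1 at 24 °C → α = 2.2×10⁻⁴ K⁻¹
Layer 2 at 2.1 °C → α = 0.68×10⁻⁴ K⁻¹
Layer 1: 2.2×10⁻⁴ × 150 × 0.5 = 0.01650 m
Layer 2: 0.68×10⁻⁴ × 0.56 × 320 = 0.0121856 m
Δh = 0.01650 + 0.0121856 = 0.0286856 m

Δh ≈ 28.7 mm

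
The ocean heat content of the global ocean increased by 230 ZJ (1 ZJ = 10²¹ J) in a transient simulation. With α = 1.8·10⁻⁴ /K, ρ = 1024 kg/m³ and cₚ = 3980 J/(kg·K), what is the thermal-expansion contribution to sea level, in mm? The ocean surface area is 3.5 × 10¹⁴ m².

Per unit area: Q = 230×10²¹ / (3.5×10¹⁴) ≈ 6.571×10⁸ J/m²
Δh = αQ/(ρcₚ) = 1.8×10⁻⁴ × 6.571×10⁸ / (1024 × 3980) ≈ 0.029022 m

29.0 mm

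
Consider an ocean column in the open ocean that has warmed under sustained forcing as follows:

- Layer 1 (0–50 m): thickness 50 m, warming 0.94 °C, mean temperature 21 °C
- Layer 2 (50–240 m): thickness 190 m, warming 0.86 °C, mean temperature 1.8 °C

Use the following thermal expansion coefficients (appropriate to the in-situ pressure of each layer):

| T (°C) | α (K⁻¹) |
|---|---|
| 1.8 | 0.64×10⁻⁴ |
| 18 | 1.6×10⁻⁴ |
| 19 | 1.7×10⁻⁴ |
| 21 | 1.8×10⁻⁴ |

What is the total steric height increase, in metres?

0.019 m

Layer 1 at 21 °C → α = 1.8×10⁻⁴ K⁻¹
Layer 2 at 1.8 °C → α = 0.64×10⁻⁴ K⁻¹
50 × 0.94 × 1.8×10⁻⁴ = 0.00846 m
50–240 m: 0.64×10⁻⁴ × 190 × 0.86 = 0.0104576 m
Δh = 0.00846 + 0.0104576 = 0.0189176 m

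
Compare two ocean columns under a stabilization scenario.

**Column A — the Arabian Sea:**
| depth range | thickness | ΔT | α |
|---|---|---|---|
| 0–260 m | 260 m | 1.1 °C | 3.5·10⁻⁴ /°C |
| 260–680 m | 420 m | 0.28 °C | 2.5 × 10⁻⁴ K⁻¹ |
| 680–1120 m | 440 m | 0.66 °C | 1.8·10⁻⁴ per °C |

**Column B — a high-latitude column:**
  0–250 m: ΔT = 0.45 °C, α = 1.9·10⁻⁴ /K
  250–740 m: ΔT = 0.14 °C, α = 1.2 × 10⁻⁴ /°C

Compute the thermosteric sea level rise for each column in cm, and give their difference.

A 3.5×10⁻⁴ × 260 × 1.1 = 0.10010 m
A 260–680 m: 420 × 2.5×10⁻⁴ × 0.28 = 0.02940 m
A 1.8×10⁻⁴ × 440 × 0.66 = 0.052272 m
A total: 0.181772 m
B 0–250 m: 0.45 × 250 × 1.9×10⁻⁴ = 0.021375 m
B 490 × 0.14 × 1.2×10⁻⁴ = 0.008232 m
B total: 0.029607 m
Difference: 0.181772 − 0.029607 = 0.152165 m

A: 18 cm; B: 3.0 cm; difference 15 cm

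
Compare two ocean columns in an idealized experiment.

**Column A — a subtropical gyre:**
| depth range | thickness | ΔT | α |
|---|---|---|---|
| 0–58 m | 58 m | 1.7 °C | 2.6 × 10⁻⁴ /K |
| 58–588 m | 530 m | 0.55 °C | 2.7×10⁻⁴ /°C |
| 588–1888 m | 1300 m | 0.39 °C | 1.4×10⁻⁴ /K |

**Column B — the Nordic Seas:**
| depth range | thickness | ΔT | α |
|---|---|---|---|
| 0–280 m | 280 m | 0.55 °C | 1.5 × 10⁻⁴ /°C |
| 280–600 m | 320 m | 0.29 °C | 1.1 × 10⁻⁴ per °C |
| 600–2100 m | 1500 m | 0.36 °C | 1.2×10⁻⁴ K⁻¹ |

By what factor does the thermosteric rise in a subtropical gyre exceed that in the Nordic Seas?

A 0–58 m: 2.6×10⁻⁴ × 58 × 1.7 = 0.025636 m
A Layer 2: 530 × 0.55 × 2.7×10⁻⁴ = 0.078705 m
A Layer 3: 1.4×10⁻⁴ × 0.39 × 1300 = 0.07098 m
A total: 0.175321 m
B 1.5×10⁻⁴ × 280 × 0.55 = 0.02310 m
B 320 × 1.1×10⁻⁴ × 0.29 = 0.010208 m
B Layer 3: 1500 × 1.2×10⁻⁴ × 0.36 = 0.06480 m
B total: 0.098108 m
Ratio: 0.175321 / 0.098108 ≈ 1.787

1.8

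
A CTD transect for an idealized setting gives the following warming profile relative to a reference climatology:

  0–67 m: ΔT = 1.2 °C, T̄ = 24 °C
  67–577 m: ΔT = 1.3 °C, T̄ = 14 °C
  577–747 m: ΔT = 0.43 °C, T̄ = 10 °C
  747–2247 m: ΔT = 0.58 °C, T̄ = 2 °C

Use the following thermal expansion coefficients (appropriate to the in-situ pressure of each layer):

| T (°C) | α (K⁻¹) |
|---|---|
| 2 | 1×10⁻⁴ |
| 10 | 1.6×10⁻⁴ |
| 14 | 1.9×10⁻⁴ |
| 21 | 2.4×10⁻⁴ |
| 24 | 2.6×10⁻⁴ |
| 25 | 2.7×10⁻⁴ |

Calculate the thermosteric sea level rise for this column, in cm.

Layer 1 at 24 °C → α = 2.6×10⁻⁴ K⁻¹
Layer 2 at 14 °C → α = 1.9×10⁻⁴ K⁻¹
Layer 3 at 10 °C → α = 1.6×10⁻⁴ K⁻¹
Layer 4 at 2 °C → α = 1×10⁻⁴ K⁻¹
Layer 1: 67 × 2.6×10⁻⁴ × 1.2 = 0.020904 m
1.3 × 510 × 1.9×10⁻⁴ = 0.12597 m
Layer 3: 170 × 1.6×10⁻⁴ × 0.43 = 0.011696 m
0.58 × 1×10⁻⁴ × 1500 = 0.08700 m
Δh = 0.020904 + 0.12597 + 0.011696 + 0.08700 = 0.24557 m

Δh = 24.6 cm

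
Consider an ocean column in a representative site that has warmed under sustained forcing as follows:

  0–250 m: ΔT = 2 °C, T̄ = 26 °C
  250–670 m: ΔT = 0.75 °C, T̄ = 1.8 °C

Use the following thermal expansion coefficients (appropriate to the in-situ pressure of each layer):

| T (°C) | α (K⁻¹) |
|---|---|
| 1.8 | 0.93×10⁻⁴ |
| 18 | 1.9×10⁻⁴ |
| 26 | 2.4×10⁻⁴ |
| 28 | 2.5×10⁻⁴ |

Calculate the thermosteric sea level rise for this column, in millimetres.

Layer 1 at 26 °C → α = 2.4×10⁻⁴ K⁻¹
Layer 2 at 1.8 °C → α = 0.93×10⁻⁴ K⁻¹
Layer 1: 2 × 2.4×10⁻⁴ × 250 = 0.12000 m
420 × 0.93×10⁻⁴ × 0.75 = 0.029295 m
Δh = 0.12000 + 0.029295 = 0.149295 m

about 149 mm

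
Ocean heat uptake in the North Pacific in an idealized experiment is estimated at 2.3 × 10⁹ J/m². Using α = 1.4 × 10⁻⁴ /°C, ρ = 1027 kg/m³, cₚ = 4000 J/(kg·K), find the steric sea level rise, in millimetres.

78 mm of thermosteric rise

Δh = αQ/(ρcₚ) = 1.4×10⁻⁴ × 2.3×10⁹ / (1027 × 4000) ≈ 0.078384 m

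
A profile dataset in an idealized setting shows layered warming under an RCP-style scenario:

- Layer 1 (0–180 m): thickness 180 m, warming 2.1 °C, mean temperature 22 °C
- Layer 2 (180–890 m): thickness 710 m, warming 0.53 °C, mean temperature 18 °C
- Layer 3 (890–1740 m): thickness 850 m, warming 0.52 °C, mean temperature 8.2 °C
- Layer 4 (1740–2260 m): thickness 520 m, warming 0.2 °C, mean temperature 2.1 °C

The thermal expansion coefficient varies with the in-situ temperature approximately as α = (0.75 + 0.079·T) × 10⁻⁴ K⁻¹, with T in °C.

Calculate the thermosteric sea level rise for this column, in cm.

25 cm

Layer 1: α = (0.75 + 0.079×22)×10⁻⁴ = 2.488×10⁻⁴ K⁻¹
Layer 2: α = (0.75 + 0.079×18)×10⁻⁴ = 2.172×10⁻⁴ K⁻¹
Layer 3: α = (0.75 + 0.079×8.2)×10⁻⁴ = 1.3978×10⁻⁴ K⁻¹
Layer 4: α = (0.75 + 0.079×2.1)×10⁻⁴ = 0.9159×10⁻⁴ K⁻¹
0–180 m: 2.488×10⁻⁴ × 180 × 2.1 = 0.0940464 m
180–890 m: 0.53 × 710 × 2.172×10⁻⁴ = 0.08173236 m
Layer 3: 0.52 × 1.3978×10⁻⁴ × 850 = 0.06178276 m
Layer 4: 0.2 × 0.9159×10⁻⁴ × 520 = 0.00952536 m
Δh = 0.0940464 + 0.08173236 + 0.06178276 + 0.00952536 = 0.24708688 m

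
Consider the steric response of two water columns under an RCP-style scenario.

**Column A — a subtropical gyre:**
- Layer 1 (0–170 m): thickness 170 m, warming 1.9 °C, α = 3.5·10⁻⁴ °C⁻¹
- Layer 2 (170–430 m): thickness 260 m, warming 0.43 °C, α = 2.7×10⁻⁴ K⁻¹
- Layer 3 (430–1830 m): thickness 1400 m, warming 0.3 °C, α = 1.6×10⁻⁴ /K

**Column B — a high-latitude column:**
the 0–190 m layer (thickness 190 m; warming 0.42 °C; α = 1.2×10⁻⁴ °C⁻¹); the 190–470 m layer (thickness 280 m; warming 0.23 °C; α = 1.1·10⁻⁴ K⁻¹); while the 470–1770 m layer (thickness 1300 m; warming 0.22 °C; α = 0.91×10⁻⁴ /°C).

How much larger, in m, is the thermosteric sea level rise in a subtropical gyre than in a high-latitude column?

A 170 × 3.5×10⁻⁴ × 1.9 = 0.11305 m
A 2.7×10⁻⁴ × 0.43 × 260 = 0.030186 m
A 430–1830 m: 1400 × 0.3 × 1.6×10⁻⁴ = 0.06720 m
A total: 0.210436 m
B Layer 1: 1.2×10⁻⁴ × 190 × 0.42 = 0.009576 m
B Layer 2: 1.1×10⁻⁴ × 280 × 0.23 = 0.007084 m
B 0.22 × 0.91×10⁻⁴ × 1300 = 0.026026 m
B total: 0.042686 m
Difference: 0.210436 − 0.042686 = 0.16775 m

0.17 m larger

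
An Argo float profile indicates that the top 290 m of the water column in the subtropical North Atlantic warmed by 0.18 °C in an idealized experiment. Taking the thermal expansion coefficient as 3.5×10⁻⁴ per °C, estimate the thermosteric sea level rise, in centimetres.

Δh ≈ 1.8 cm

Δh = αΔT·H = 3.5×10⁻⁴ × 0.18 × 290 = 0.01827 m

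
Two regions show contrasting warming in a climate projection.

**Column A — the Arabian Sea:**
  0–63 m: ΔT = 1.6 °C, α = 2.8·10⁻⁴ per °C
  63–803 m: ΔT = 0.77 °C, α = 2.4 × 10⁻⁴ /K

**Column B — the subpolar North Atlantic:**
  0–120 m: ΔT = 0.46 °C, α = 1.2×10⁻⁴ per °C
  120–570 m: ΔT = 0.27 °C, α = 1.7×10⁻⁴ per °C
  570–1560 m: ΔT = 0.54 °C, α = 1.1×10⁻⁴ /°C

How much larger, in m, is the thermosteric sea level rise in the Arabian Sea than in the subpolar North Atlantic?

A 0–63 m: 63 × 1.6 × 2.8×10⁻⁴ = 0.028224 m
A 63–803 m: 0.77 × 2.4×10⁻⁴ × 740 = 0.136752 m
A total: 0.164976 m
B 0–120 m: 0.46 × 120 × 1.2×10⁻⁴ = 0.006624 m
B Layer 2: 1.7×10⁻⁴ × 0.27 × 450 = 0.020655 m
B 0.54 × 990 × 1.1×10⁻⁴ = 0.058806 m
B total: 0.086085 m
Difference: 0.164976 − 0.086085 = 0.078891 m

Δh_A − Δh_B ≈ 0.0789 m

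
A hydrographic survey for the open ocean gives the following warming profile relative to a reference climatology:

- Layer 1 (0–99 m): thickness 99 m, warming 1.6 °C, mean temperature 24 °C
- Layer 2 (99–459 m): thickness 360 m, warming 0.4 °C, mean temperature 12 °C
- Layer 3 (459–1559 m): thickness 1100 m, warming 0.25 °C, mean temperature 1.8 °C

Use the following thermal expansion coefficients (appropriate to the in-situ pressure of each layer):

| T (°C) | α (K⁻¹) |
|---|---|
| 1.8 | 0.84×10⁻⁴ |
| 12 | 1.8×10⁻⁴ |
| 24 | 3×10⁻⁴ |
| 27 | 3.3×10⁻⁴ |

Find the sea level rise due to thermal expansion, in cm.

Layer 1 at 24 °C → α = 3×10⁻⁴ K⁻¹
Layer 2 at 12 °C → α = 1.8×10⁻⁴ K⁻¹
Layer 3 at 1.8 °C → α = 0.84×10⁻⁴ K⁻¹
99 × 3×10⁻⁴ × 1.6 = 0.04752 m
360 × 0.4 × 1.8×10⁻⁴ = 0.02592 m
Layer 3: 1100 × 0.84×10⁻⁴ × 0.25 = 0.02310 m
Δh = 0.04752 + 0.02592 + 0.02310 = 0.09654 m

Δh = 9.7 cm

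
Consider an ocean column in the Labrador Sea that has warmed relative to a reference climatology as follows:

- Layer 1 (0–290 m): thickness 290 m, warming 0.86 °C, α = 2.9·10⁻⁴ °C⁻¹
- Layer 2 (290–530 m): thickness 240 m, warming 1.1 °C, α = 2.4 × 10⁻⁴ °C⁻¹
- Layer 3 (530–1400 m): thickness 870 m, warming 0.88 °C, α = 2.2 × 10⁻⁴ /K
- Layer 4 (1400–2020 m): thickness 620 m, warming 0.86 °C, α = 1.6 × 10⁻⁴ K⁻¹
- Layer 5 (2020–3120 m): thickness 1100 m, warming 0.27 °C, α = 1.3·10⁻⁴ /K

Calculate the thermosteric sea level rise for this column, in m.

about 0.428 m

0.86 × 2.9×10⁻⁴ × 290 = 0.072326 m
290–530 m: 2.4×10⁻⁴ × 240 × 1.1 = 0.06336 m
870 × 2.2×10⁻⁴ × 0.88 = 0.168432 m
Layer 4: 1.6×10⁻⁴ × 0.86 × 620 = 0.085312 m
0.27 × 1.3×10⁻⁴ × 1100 = 0.03861 m
Δh = 0.072326 + 0.06336 + 0.168432 + 0.085312 + 0.03861 = 0.42804 m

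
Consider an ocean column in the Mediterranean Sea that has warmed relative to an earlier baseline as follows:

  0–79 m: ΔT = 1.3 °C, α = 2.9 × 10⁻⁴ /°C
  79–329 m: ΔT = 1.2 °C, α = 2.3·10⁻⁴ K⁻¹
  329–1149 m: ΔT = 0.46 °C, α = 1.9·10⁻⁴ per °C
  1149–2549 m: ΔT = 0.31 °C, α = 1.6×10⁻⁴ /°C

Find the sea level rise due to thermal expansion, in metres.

0–79 m: 79 × 1.3 × 2.9×10⁻⁴ = 0.029783 m
2.3×10⁻⁴ × 1.2 × 250 = 0.06900 m
Layer 3: 820 × 1.9×10⁻⁴ × 0.46 = 0.071668 m
Layer 4: 1.6×10⁻⁴ × 1400 × 0.31 = 0.06944 m
Δh = 0.029783 + 0.06900 + 0.071668 + 0.06944 = 0.239891 m

Δh = 0.24 m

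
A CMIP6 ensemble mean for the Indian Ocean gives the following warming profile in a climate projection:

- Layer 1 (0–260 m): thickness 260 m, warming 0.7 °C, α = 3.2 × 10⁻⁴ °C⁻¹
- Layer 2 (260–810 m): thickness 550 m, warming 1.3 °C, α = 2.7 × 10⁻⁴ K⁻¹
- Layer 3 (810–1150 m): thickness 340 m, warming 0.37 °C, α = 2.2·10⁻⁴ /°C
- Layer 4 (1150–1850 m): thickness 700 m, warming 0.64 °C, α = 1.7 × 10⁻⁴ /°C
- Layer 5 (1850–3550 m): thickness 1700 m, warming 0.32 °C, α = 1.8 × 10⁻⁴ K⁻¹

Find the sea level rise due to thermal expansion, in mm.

453 mm

0–260 m: 260 × 3.2×10⁻⁴ × 0.7 = 0.05824 m
2.7×10⁻⁴ × 1.3 × 550 = 0.19305 m
Layer 3: 2.2×10⁻⁴ × 0.37 × 340 = 0.027676 m
1150–1850 m: 700 × 0.64 × 1.7×10⁻⁴ = 0.07616 m
1850–3550 m: 0.32 × 1700 × 1.8×10⁻⁴ = 0.09792 m
Δh = 0.05824 + 0.19305 + 0.027676 + 0.07616 + 0.09792 = 0.453046 m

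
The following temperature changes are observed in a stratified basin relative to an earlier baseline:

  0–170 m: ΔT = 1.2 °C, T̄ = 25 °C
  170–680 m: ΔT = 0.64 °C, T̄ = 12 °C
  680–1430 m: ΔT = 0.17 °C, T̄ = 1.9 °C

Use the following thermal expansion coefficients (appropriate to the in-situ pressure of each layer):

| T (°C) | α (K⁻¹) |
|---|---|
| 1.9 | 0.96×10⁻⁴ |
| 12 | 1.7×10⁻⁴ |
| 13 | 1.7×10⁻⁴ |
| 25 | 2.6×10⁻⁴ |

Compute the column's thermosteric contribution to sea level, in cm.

12.1 cm of thermosteric rise

Layer 1 at 25 °C → α = 2.6×10⁻⁴ K⁻¹
Layer 2 at 12 °C → α = 1.7×10⁻⁴ K⁻¹
Layer 3 at 1.9 °C → α = 0.96×10⁻⁴ K⁻¹
1.2 × 2.6×10⁻⁴ × 170 = 0.05304 m
Layer 2: 1.7×10⁻⁴ × 510 × 0.64 = 0.055488 m
750 × 0.96×10⁻⁴ × 0.17 = 0.01224 m
Δh = 0.05304 + 0.055488 + 0.01224 = 0.120768 m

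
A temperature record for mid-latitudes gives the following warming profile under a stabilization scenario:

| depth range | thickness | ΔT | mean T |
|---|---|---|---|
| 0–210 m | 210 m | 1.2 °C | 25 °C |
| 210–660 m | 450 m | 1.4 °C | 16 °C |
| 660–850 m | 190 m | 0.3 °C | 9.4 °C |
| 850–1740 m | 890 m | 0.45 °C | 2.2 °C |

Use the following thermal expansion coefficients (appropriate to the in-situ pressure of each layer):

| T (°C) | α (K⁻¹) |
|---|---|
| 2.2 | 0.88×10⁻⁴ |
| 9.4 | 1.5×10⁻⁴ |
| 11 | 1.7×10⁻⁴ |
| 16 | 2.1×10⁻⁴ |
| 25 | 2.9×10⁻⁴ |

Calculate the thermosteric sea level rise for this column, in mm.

Layer 1 at 25 °C → α = 2.9×10⁻⁴ K⁻¹
Layer 2 at 16 °C → α = 2.1×10⁻⁴ K⁻¹
Layer 3 at 9.4 °C → α = 1.5×10⁻⁴ K⁻¹
Layer 4 at 2.2 °C → α = 0.88×10⁻⁴ K⁻¹
Layer 1: 1.2 × 210 × 2.9×10⁻⁴ = 0.07308 m
210–660 m: 1.4 × 2.1×10⁻⁴ × 450 = 0.13230 m
190 × 1.5×10⁻⁴ × 0.3 = 0.00855 m
890 × 0.88×10⁻⁴ × 0.45 = 0.035244 m
Δh = 0.07308 + 0.13230 + 0.00855 + 0.035244 = 0.249174 m

249 mm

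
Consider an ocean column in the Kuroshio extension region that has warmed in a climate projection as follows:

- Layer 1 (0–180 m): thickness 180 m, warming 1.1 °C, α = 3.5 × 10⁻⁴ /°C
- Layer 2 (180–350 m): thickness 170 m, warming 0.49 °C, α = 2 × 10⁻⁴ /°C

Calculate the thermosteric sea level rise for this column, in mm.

about 86.0 mm

3.5×10⁻⁴ × 180 × 1.1 = 0.06930 m
Layer 2: 0.49 × 170 × 2×10⁻⁴ = 0.01666 m
Δh = 0.06930 + 0.01666 = 0.08596 m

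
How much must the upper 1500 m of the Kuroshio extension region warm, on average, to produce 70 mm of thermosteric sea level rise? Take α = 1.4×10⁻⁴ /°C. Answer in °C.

0.333 °C

ΔT = Δh/(αH) = 0.07 / (1.4×10⁻⁴ × 1500) ≈ 0.3333 °C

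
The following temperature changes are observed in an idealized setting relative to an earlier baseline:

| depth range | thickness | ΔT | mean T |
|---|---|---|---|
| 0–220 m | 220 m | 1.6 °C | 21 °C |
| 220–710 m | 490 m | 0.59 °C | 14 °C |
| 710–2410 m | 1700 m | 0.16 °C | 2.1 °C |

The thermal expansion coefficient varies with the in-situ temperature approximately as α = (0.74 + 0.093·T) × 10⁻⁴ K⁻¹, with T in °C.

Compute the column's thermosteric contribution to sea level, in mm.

about 179 mm

Layer 1: α = (0.74 + 0.093×21)×10⁻⁴ = 2.693×10⁻⁴ K⁻¹
Layer 2: α = (0.74 + 0.093×14)×10⁻⁴ = 2.042×10⁻⁴ K⁻¹
Layer 3: α = (0.74 + 0.093×2.1)×10⁻⁴ = 0.9353×10⁻⁴ K⁻¹
Layer 1: 220 × 2.693×10⁻⁴ × 1.6 = 0.0947936 m
220–710 m: 490 × 0.59 × 2.042×10⁻⁴ = 0.05903422 m
Layer 3: 1700 × 0.9353×10⁻⁴ × 0.16 = 0.02544016 m
Δh = 0.0947936 + 0.05903422 + 0.02544016 = 0.17926798 m ≈ 179 mm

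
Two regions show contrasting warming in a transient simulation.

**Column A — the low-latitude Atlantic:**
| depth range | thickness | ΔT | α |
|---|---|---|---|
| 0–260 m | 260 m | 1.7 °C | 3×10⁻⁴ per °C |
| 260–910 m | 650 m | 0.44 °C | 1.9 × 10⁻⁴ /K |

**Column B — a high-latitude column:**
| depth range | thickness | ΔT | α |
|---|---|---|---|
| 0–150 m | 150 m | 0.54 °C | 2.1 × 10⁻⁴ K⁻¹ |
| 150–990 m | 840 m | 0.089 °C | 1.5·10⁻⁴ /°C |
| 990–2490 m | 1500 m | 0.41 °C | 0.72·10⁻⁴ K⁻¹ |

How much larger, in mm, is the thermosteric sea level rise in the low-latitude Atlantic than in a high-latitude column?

114 mm larger

A 0–260 m: 3×10⁻⁴ × 260 × 1.7 = 0.13260 m
A Layer 2: 1.9×10⁻⁴ × 0.44 × 650 = 0.05434 m
A total: 0.18694 m
B Layer 1: 150 × 2.1×10⁻⁴ × 0.54 = 0.01701 m
B Layer 2: 840 × 0.089 × 1.5×10⁻⁴ = 0.011214 m
B Layer 3: 1500 × 0.41 × 0.72×10⁻⁴ = 0.04428 m
B total: 0.072504 m
Difference: 0.18694 − 0.072504 = 0.114436 m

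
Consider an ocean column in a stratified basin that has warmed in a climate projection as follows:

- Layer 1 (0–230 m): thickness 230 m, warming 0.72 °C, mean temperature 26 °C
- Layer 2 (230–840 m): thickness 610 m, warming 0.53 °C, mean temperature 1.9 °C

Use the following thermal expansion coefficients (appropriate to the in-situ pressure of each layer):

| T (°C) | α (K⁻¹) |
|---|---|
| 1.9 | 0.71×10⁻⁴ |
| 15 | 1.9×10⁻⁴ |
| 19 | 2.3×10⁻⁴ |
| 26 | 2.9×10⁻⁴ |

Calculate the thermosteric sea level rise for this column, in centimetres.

Layer 1 at 26 °C → α = 2.9×10⁻⁴ K⁻¹
Layer 2 at 1.9 °C → α = 0.71×10⁻⁴ K⁻¹
Layer 1: 2.9×10⁻⁴ × 0.72 × 230 = 0.048024 m
230–840 m: 0.71×10⁻⁴ × 610 × 0.53 = 0.0229543 m
Δh = 0.048024 + 0.0229543 = 0.0709783 m ≈ 7.10 cm

7.10 cm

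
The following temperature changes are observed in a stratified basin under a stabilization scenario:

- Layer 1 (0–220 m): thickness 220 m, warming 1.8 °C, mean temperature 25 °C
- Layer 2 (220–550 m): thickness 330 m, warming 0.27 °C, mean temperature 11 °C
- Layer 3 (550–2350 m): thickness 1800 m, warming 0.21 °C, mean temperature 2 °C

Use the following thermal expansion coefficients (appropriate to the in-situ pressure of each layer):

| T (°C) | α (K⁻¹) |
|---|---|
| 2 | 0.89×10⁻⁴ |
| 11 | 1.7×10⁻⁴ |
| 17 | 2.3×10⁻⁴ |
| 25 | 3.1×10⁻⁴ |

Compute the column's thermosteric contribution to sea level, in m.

about 0.172 m

Layer 1 at 25 °C → α = 3.1×10⁻⁴ K⁻¹
Layer 2 at 11 °C → α = 1.7×10⁻⁴ K⁻¹
Layer 3 at 2 °C → α = 0.89×10⁻⁴ K⁻¹
Layer 1: 3.1×10⁻⁴ × 220 × 1.8 = 0.12276 m
Layer 2: 1.7×10⁻⁴ × 330 × 0.27 = 0.015147 m
1800 × 0.89×10⁻⁴ × 0.21 = 0.033642 m
Δh = 0.12276 + 0.015147 + 0.033642 = 0.171549 m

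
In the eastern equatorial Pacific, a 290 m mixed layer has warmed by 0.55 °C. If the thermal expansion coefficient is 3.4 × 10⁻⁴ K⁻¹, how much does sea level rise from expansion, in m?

Δh = αΔT·H = 3.4×10⁻⁴ × 0.55 × 290 = 0.05423 m

0.0542 m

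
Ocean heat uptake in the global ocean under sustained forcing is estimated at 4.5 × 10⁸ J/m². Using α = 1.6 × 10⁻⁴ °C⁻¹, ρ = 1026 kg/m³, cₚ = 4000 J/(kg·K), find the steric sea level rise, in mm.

Δh ≈ 18 mm

Δh = αQ/(ρcₚ) = 1.6×10⁻⁴ × 4.5×10⁸ / (1026 × 4000) ≈ 0.017544 m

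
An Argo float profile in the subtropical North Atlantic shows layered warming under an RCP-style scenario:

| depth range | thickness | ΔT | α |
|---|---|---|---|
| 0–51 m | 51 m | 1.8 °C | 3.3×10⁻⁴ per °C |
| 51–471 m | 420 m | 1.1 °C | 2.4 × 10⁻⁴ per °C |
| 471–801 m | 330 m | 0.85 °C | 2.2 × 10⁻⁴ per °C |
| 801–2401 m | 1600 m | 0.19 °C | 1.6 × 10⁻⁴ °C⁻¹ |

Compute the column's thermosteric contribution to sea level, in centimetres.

Δh = 25.2 cm

3.3×10⁻⁴ × 1.8 × 51 = 0.030294 m
51–471 m: 1.1 × 420 × 2.4×10⁻⁴ = 0.11088 m
471–801 m: 0.85 × 330 × 2.2×10⁻⁴ = 0.06171 m
1.6×10⁻⁴ × 1600 × 0.19 = 0.04864 m
Δh = 0.030294 + 0.11088 + 0.06171 + 0.04864 = 0.251524 m ≈ 25.2 cm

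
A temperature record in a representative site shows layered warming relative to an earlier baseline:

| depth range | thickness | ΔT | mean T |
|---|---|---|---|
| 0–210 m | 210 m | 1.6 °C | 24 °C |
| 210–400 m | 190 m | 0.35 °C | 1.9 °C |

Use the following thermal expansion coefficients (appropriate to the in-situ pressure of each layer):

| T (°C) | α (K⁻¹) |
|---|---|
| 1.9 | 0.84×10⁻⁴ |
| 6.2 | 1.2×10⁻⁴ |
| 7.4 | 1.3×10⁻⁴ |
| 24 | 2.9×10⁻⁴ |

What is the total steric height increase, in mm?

Δh ≈ 103 mm

Layer 1 at 24 °C → α = 2.9×10⁻⁴ K⁻¹
Layer 2 at 1.9 °C → α = 0.84×10⁻⁴ K⁻¹
0–210 m: 2.9×10⁻⁴ × 1.6 × 210 = 0.09744 m
210–400 m: 0.84×10⁻⁴ × 190 × 0.35 = 0.005586 m
Δh = 0.09744 + 0.005586 = 0.103026 m ≈ 103 mm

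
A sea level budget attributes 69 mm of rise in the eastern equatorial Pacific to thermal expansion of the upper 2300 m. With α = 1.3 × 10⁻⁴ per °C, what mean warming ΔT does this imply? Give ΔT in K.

ΔT = Δh/(αH) = 0.069 / (1.3×10⁻⁴ × 2300) ≈ 0.2308 K

0.231 K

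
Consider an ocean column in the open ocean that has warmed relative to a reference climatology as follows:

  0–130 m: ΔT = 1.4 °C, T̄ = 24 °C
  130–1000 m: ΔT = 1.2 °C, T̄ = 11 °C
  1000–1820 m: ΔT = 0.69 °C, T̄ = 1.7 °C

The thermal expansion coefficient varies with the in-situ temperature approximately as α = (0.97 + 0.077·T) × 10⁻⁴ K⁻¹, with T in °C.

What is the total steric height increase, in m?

0.30 m of thermosteric rise

Layer 1: α = (0.97 + 0.077×24)×10⁻⁴ = 2.818×10⁻⁴ K⁻¹
Layer 2: α = (0.97 + 0.077×11)×10⁻⁴ = 1.817×10⁻⁴ K⁻¹
Layer 3: α = (0.97 + 0.077×1.7)×10⁻⁴ = 1.1009×10⁻⁴ K⁻¹
2.818×10⁻⁴ × 130 × 1.4 = 0.0512876 m
1.2 × 1.817×10⁻⁴ × 870 = 0.1896948 m
1000–1820 m: 0.69 × 1.1009×10⁻⁴ × 820 = 0.062288922 m
Δh = 0.0512876 + 0.1896948 + 0.062288922 = 0.303271322 m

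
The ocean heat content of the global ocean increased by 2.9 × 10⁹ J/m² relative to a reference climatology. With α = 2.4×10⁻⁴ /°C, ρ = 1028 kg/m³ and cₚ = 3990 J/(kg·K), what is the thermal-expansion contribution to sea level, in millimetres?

Δh = αQ/(ρcₚ) = 2.4×10⁻⁴ × 2.9×10⁹ / (1028 × 3990) ≈ 0.16968 m

Δh = 170 mm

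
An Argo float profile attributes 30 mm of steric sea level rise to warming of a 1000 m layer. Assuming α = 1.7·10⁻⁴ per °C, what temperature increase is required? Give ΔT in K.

ΔT = Δh/(αH) = 0.03 / (1.7×10⁻⁴ × 1000) ≈ 0.1765 K

0.18 K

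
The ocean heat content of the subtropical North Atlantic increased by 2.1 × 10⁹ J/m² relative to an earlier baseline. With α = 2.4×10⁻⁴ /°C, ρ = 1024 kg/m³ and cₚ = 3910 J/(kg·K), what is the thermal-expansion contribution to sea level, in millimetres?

126 mm

Δh = αQ/(ρcₚ) = 2.4×10⁻⁴ × 2.1×10⁹ / (1024 × 3910) ≈ 0.12588 m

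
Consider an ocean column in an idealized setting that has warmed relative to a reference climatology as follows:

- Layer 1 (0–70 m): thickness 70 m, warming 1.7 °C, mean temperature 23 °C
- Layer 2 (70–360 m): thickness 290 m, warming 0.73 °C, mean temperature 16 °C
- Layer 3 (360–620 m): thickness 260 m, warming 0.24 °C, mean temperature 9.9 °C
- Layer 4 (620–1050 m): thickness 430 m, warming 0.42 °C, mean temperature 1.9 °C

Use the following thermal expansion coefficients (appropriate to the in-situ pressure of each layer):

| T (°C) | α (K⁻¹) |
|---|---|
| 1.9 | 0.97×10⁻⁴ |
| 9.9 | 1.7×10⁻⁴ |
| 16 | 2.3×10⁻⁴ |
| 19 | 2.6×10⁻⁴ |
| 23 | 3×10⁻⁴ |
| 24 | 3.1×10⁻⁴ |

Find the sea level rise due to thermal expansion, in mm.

Δh ≈ 110 mm

Layer 1 at 23 °C → α = 3×10⁻⁴ K⁻¹
Layer 2 at 16 °C → α = 2.3×10⁻⁴ K⁻¹
Layer 3 at 9.9 °C → α = 1.7×10⁻⁴ K⁻¹
Layer 4 at 1.9 °C → α = 0.97×10⁻⁴ K⁻¹
3×10⁻⁴ × 70 × 1.7 = 0.03570 m
0.73 × 2.3×10⁻⁴ × 290 = 0.048691 m
0.24 × 1.7×10⁻⁴ × 260 = 0.010608 m
620–1050 m: 0.42 × 0.97×10⁻⁴ × 430 = 0.0175182 m
Δh = 0.03570 + 0.048691 + 0.010608 + 0.0175182 = 0.1125172 m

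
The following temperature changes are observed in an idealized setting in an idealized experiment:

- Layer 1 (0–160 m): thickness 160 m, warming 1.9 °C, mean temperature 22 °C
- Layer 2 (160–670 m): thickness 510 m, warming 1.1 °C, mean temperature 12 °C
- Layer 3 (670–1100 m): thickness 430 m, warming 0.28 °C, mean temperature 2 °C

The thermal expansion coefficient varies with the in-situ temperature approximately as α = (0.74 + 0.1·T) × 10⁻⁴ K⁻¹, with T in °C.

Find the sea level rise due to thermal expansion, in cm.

about 21.0 cm

Layer 1: α = (0.74 + 0.1×22)×10⁻⁴ = 2.94×10⁻⁴ K⁻¹
Layer 2: α = (0.74 + 0.1×12)×10⁻⁴ = 1.94×10⁻⁴ K⁻¹
Layer 3: α = (0.74 + 0.1×2)×10⁻⁴ = 0.94×10⁻⁴ K⁻¹
0–160 m: 160 × 2.94×10⁻⁴ × 1.9 = 0.089376 m
160–670 m: 510 × 1.1 × 1.94×10⁻⁴ = 0.108834 m
0.28 × 0.94×10⁻⁴ × 430 = 0.0113176 m
Δh = 0.089376 + 0.108834 + 0.0113176 = 0.2095276 m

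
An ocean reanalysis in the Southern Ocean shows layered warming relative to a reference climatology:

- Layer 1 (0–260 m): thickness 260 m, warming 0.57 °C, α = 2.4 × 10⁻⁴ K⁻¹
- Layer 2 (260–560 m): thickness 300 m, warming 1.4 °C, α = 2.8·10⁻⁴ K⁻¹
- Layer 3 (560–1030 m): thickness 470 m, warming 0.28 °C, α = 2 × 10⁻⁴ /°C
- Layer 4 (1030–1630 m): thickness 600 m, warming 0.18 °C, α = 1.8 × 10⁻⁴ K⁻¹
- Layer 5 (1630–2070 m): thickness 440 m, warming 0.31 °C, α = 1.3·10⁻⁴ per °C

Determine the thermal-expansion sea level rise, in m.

Δh ≈ 0.22 m

0.57 × 260 × 2.4×10⁻⁴ = 0.035568 m
Layer 2: 1.4 × 300 × 2.8×10⁻⁴ = 0.11760 m
Layer 3: 2×10⁻⁴ × 0.28 × 470 = 0.02632 m
0.18 × 1.8×10⁻⁴ × 600 = 0.01944 m
1630–2070 m: 1.3×10⁻⁴ × 440 × 0.31 = 0.017732 m
Δh = 0.035568 + 0.11760 + 0.02632 + 0.01944 + 0.017732 = 0.21666 m ≈ 0.22 m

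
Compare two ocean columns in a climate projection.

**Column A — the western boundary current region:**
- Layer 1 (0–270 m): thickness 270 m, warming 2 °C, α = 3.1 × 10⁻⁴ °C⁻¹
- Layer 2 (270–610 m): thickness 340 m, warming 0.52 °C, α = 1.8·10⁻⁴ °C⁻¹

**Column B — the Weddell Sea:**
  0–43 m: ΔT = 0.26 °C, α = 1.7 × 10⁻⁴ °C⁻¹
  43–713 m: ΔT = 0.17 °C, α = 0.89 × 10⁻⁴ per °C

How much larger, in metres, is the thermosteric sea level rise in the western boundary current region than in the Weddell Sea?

A 0–270 m: 2 × 3.1×10⁻⁴ × 270 = 0.16740 m
A 270–610 m: 1.8×10⁻⁴ × 340 × 0.52 = 0.031824 m
A total: 0.199224 m
B 43 × 1.7×10⁻⁴ × 0.26 = 0.0019006 m
B 43–713 m: 0.89×10⁻⁴ × 0.17 × 670 = 0.0101371 m
B total: 0.0120377 m
Difference: 0.199224 − 0.0120377 = 0.1871863 m

0.187 m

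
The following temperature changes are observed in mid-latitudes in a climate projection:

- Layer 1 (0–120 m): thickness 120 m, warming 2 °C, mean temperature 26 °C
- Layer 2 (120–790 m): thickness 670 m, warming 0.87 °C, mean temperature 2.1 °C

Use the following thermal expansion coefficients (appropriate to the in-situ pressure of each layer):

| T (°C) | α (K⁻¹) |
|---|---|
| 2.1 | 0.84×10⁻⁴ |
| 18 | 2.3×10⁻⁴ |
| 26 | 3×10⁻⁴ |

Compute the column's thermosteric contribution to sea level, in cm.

Layer 1 at 26 °C → α = 3×10⁻⁴ K⁻¹
Layer 2 at 2.1 °C → α = 0.84×10⁻⁴ K⁻¹
2 × 3×10⁻⁴ × 120 = 0.07200 m
120–790 m: 0.84×10⁻⁴ × 0.87 × 670 = 0.0489636 m
Δh = 0.07200 + 0.0489636 = 0.1209636 m

12.1 cm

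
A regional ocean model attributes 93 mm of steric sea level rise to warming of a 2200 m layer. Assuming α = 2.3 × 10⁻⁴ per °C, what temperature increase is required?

ΔT ≈ 0.184 °C

ΔT = Δh/(αH) = 0.093 / (2.3×10⁻⁴ × 2200) ≈ 0.1838 °C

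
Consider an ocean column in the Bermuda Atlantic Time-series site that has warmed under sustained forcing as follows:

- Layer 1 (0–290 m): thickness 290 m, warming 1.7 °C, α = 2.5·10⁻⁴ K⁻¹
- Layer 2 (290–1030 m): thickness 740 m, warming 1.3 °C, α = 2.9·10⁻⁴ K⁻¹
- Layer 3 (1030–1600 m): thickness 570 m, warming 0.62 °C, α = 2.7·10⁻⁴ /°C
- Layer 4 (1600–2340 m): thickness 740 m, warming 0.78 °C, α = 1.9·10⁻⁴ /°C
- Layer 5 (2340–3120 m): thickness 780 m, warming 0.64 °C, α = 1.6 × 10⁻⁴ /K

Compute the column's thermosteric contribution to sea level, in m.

Δh ≈ 0.687 m

Layer 1: 1.7 × 290 × 2.5×10⁻⁴ = 0.12325 m
2.9×10⁻⁴ × 1.3 × 740 = 0.27898 m
1030–1600 m: 570 × 2.7×10⁻⁴ × 0.62 = 0.095418 m
1.9×10⁻⁴ × 740 × 0.78 = 0.109668 m
Layer 5: 1.6×10⁻⁴ × 0.64 × 780 = 0.079872 m
Δh = 0.12325 + 0.27898 + 0.095418 + 0.109668 + 0.079872 = 0.687188 m ≈ 0.687 m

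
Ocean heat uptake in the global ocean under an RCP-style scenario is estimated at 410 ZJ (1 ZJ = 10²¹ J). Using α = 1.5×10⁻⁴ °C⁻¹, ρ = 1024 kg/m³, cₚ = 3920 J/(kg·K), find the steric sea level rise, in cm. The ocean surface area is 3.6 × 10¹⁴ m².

4.3 cm

Per unit area: Q = 410×10²¹ / (3.6×10¹⁴) ≈ 1.139×10⁹ J/m²
Δh = αQ/(ρcₚ) = 1.5×10⁻⁴ × 1.139×10⁹ / (1024 × 3920) ≈ 0.042563 m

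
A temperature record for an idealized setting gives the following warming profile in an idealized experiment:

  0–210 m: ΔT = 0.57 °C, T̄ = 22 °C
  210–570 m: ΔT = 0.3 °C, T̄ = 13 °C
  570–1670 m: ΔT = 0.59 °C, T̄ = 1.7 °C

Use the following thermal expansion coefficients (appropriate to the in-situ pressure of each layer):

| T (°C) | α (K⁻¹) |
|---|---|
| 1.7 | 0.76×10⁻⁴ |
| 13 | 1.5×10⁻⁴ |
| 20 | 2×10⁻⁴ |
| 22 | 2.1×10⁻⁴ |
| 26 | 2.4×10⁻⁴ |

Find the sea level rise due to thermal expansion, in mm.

Layer 1 at 22 °C → α = 2.1×10⁻⁴ K⁻¹
Layer 2 at 13 °C → α = 1.5×10⁻⁴ K⁻¹
Layer 3 at 1.7 °C → α = 0.76×10⁻⁴ K⁻¹
Layer 1: 210 × 0.57 × 2.1×10⁻⁴ = 0.025137 m
Layer 2: 0.3 × 360 × 1.5×10⁻⁴ = 0.01620 m
0.76×10⁻⁴ × 1100 × 0.59 = 0.049324 m
Δh = 0.025137 + 0.01620 + 0.049324 = 0.090661 m

about 91 mm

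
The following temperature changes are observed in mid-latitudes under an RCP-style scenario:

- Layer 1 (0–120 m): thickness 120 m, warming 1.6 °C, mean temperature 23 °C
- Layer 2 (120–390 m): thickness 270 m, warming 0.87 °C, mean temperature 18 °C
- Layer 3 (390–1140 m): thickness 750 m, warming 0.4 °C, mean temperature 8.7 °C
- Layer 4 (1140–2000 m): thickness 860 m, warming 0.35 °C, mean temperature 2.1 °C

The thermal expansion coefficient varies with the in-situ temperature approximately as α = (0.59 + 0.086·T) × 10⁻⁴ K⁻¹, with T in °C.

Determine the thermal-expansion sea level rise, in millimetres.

Layer 1: α = (0.59 + 0.086×23)×10⁻⁴ = 2.568×10⁻⁴ K⁻¹
Layer 2: α = (0.59 + 0.086×18)×10⁻⁴ = 2.138×10⁻⁴ K⁻¹
Layer 3: α = (0.59 + 0.086×8.7)×10⁻⁴ = 1.3382×10⁻⁴ K⁻¹
Layer 4: α = (0.59 + 0.086×2.1)×10⁻⁴ = 0.7706×10⁻⁴ K⁻¹
1.6 × 2.568×10⁻⁴ × 120 = 0.0493056 m
Layer 2: 0.87 × 270 × 2.138×10⁻⁴ = 0.05022162 m
390–1140 m: 750 × 0.4 × 1.3382×10⁻⁴ = 0.040146 m
0.35 × 860 × 0.7706×10⁻⁴ = 0.02319506 m
Δh = 0.0493056 + 0.05022162 + 0.040146 + 0.02319506 = 0.16286828 m ≈ 160 mm

160 mm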